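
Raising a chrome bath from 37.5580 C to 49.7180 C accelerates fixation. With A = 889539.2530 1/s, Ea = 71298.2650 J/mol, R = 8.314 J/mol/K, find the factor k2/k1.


T1 = 37.5580 + 273.15 = 310.7080 K; T2 = 49.7180 + 273.15 = 322.8680 K
k1 = A * exp(-Ea/(R*T1)) = 889539.2530 * exp(-71298.2650/(8.314*310.7080)) = 9.1713e-07 1/s
k2 = A * exp(-Ea/(R*T2)) = 889539.2530 * exp(-71298.2650/(8.314*322.8680)) = 2.5935e-06 1/s
k2/k1 = 2.5935e-06 / 9.1713e-07 = 2.8278


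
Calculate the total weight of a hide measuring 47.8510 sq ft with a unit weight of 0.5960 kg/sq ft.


Formula: Weight = area * weight_per_sqft
Substituting: Weight = 47.8510 * 0.5960
Result: 28.5192 kg


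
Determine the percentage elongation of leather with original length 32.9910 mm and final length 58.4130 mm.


Formula: Elongation = (Lf - L0) / L0 * 100
Substituting: Elongation = (58.4130 - 32.9910) / 32.9910 * 100
Result: 77.0574 %


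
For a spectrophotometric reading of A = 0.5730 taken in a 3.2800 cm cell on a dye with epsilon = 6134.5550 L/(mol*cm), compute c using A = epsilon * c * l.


Formula: c = A / (epsilon * l)
Substituting: c = 0.5730 / (6134.5550 * 3.2800)
Result: 2.8477e-05 mol/L


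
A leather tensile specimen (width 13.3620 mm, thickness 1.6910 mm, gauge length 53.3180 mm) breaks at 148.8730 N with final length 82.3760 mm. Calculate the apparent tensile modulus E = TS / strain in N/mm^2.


TS = F / (w * t) = 148.8730 / (13.3620 * 1.6910) = 6.5887 N/mm^2
strain = (Lf - L0) / L0 = (82.3760 - 53.3180) / 53.3180 = 0.5450
E = TS / strain = 6.5887 / 0.5450 = 12.0895 N/mm^2


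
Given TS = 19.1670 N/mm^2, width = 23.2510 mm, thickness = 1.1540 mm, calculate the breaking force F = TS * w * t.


Formula: F = TS * w * t
Substituting: F = 19.1670 * 23.2510 * 1.1540
Result: 514.2823 N


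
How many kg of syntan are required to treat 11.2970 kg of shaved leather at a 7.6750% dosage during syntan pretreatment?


Formula: Syntan = substrate * pct / 100
Substituting: Syntan = 11.2970 * 7.6750 / 100
Result: 0.8670 kg


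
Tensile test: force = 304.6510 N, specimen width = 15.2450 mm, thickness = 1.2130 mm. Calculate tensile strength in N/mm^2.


Formula: TS = force / (width * thickness)
Substituting: TS = 304.6510 / (15.2450 * 1.2130)
Result: 16.4746 N/mm^2


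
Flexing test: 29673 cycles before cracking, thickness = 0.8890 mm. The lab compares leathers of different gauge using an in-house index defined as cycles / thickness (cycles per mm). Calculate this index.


Formula: Index = cycles / thickness
Substituting: Index = 29673 / 0.8890
Result: 33377.9528 cycles/mm


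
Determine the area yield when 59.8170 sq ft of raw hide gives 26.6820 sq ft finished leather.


Formula: Yield = finished / raw * 100
Substituting: Yield = 26.6820 / 59.8170 * 100
Result: 44.6060 %


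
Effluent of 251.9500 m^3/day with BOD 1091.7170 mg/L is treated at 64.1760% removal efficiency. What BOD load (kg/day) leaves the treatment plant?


Load_in = volume * conc / 1000 = 251.9500 * 1091.7170 / 1000 = 275.0581 kg/day
Removed = Load_in * eff / 100 = 275.0581 * 64.1760 / 100 = 176.5213 kg/day
Load_out = Load_in - Removed = 275.0581 - 176.5213 = 98.5368 kg/day


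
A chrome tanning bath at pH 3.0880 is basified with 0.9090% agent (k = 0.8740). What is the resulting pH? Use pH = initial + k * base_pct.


Formula: pH_final = pH_initial + k * base_pct
Substituting: pH_final = 3.0880 + 0.8740 * 0.9090
Result: 3.8825


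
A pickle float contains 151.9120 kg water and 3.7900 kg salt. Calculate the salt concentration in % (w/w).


Formula: Conc = salt / (water + salt) * 100
Substituting: Conc = 3.7900 / (151.9120 + 3.7900) * 100
Result: 2.4341 %


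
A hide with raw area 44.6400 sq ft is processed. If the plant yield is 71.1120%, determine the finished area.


Formula: finished = raw * yield / 100
Substituting: finished = 44.6400 * 71.1120 / 100
Result: 31.7444 sq ft


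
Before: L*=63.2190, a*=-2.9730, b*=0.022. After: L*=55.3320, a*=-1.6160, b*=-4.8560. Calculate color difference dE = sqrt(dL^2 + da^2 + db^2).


dL = -7.8870, da = 1.3570, db = -4.8780
dE = sqrt((-7.8870)^2 + 1.3570^2 + (-4.8780)^2) = 9.3724


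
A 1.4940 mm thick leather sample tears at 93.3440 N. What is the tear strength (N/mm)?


Formula: Tear strength = force / thickness
Substituting: Tear strength = 93.3440 / 1.4940
Result: 62.4793 N/mm


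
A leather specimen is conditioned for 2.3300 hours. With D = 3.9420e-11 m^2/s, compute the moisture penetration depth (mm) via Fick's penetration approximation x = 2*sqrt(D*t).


t = 2.3300 hr * 3600 = 8388.0000 s
D * t = 3.9420e-11 * 8388.0000 = 3.3065e-07
x = 2 * sqrt(D*t) = 2 * sqrt(3.3065e-07) = 0.00115005 m = 1.1501 mm


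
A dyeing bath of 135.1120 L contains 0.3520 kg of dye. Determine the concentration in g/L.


Formula: Conc = dye_mass(kg) / volume(L) * 1000
Substituting: Conc = 0.3520 / 135.1120 * 1000
Result: 2.6052 g/L


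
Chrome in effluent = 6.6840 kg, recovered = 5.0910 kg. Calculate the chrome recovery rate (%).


Formula: Recovery = recovered / input * 100
Substituting: Recovery = 5.0910 / 6.6840 * 100
Result: 76.1670 %


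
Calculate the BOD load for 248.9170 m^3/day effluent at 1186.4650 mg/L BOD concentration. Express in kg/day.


Formula: BOD_load = volume * conc / 1000
Substituting: BOD_load = 248.9170 * 1186.4650 / 1000
Result: 295.3313 kg/day


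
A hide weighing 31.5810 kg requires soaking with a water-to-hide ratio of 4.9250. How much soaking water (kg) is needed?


Formula: Water = hide_weight * ratio
Substituting: Water = 31.5810 * 4.9250
Result: 155.5364 kg


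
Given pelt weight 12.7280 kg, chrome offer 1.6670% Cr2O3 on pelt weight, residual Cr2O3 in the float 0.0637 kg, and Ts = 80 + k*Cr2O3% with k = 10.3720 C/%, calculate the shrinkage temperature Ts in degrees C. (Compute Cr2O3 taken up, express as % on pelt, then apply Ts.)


Offered = pelt * offer_pct / 100 = 12.7280 * 1.6670 / 100 = 0.2122 kg
Uptake = offered - residual = 0.2122 - 0.0637 = 0.1485 kg
Cr2O3% on pelt = uptake / pelt * 100 = 0.1485 / 12.7280 * 100 = 1.1665 %
Ts = 80 + k * Cr2O3% = 80 + 10.3720 * 1.1665 = 92.0992 C


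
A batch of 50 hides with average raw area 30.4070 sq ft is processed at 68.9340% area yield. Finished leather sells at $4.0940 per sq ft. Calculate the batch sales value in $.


Raw_total = N * avg_area = 50 * 30.4070 = 1520.3500 sq ft
Finished = Raw_total * yield / 100 = 1520.3500 * 68.9340 / 100 = 1048.0381 sq ft
Value = Finished * price = 1048.0381 * 4.0940 = 4290.6679 $


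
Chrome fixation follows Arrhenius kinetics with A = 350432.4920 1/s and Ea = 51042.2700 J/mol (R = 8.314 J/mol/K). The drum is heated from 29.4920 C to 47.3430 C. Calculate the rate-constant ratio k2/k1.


T1 = 29.4920 + 273.15 = 302.6420 K; T2 = 47.3430 + 273.15 = 320.4930 K
k1 = A * exp(-Ea/(R*T1)) = 350432.4920 * exp(-51042.2700/(8.314*302.6420)) = 5.4278e-04 1/s
k2 = A * exp(-Ea/(R*T2)) = 350432.4920 * exp(-51042.2700/(8.314*320.4930)) = 0.00168006 1/s
k2/k1 = 0.00168006 / 5.4278e-04 = 3.0953


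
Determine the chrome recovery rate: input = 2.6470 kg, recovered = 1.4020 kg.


Formula: Recovery = recovered / input * 100
Substituting: Recovery = 1.4020 / 2.6470 * 100
Result: 52.9656 %


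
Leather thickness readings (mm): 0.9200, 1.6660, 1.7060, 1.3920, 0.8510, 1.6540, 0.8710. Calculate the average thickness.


Formula: Average = sum / n
Substituting: Average = 9.0600 / 7
Result: 1.2943 mm


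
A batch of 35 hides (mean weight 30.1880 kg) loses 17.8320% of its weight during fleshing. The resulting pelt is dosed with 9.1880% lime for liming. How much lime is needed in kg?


Total_raw = N * avg_wt = 35 * 30.1880 = 1056.5800 kg
Substrate = Total_raw * (1 - loss/100) = 1056.5800 * (1 - 17.8320/100) = 868.1707 kg
Lime = Substrate * pct / 100 = 868.1707 * 9.1880 / 100 = 79.7675 kg


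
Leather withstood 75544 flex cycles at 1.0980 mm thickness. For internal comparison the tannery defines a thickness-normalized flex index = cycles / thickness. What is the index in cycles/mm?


Formula: Index = cycles / thickness
Substituting: Index = 75544 / 1.0980
Result: 68801.4572 cycles/mm


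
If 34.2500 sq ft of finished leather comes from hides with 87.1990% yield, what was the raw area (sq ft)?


Formula: raw = finished * 100 / yield
Substituting: raw = 34.2500 * 100 / 87.1990
Result: 39.2780 sq ft


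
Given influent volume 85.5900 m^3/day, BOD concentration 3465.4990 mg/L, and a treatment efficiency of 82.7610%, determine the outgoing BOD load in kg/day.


Load_in = volume * conc / 1000 = 85.5900 * 3465.4990 / 1000 = 296.6121 kg/day
Removed = Load_in * eff / 100 = 296.6121 * 82.7610 / 100 = 245.4791 kg/day
Load_out = Load_in - Removed = 296.6121 - 245.4791 = 51.1330 kg/day


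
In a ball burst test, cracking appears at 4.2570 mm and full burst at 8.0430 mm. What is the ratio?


Formula: Ratio = crack / burst
Substituting: Ratio = 4.2570 / 8.0430
Result: 0.5293


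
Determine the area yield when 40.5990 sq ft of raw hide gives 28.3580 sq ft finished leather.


Formula: Yield = finished / raw * 100
Substituting: Yield = 28.3580 / 40.5990 * 100
Result: 69.8490 %


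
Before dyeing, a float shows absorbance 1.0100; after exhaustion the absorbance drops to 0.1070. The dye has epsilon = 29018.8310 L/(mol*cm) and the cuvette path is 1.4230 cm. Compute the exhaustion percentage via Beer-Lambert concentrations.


c_initial = A_i / (epsilon * l) = 1.0100 / (29018.8310 * 1.4230) = 2.4459e-05 mol/L
c_final = A_f / (epsilon * l) = 0.1070 / (29018.8310 * 1.4230) = 2.5912e-06 mol/L
Exhaustion = (c_initial - c_final) / c_initial * 100 = (2.4459e-05 - 2.5912e-06) / 2.4459e-05 * 100 = 89.4059 %


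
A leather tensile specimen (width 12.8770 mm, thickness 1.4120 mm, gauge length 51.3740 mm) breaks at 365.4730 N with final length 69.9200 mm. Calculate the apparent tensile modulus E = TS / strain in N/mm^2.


TS = F / (w * t) = 365.4730 / (12.8770 * 1.4120) = 20.1005 N/mm^2
strain = (Lf - L0) / L0 = (69.9200 - 51.3740) / 51.3740 = 0.3610
E = TS / strain = 20.1005 / 0.3610 = 55.6800 N/mm^2


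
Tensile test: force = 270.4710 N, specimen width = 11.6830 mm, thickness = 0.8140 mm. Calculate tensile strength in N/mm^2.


Formula: TS = force / (width * thickness)
Substituting: TS = 270.4710 / (11.6830 * 0.8140)
Result: 28.4408 N/mm^2


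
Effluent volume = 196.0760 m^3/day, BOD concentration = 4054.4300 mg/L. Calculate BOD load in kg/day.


Formula: BOD_load = volume * conc / 1000
Substituting: BOD_load = 196.0760 * 4054.4300 / 1000
Result: 794.9764 kg/day


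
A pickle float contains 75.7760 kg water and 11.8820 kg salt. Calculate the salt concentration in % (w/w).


Formula: Conc = salt / (water + salt) * 100
Substituting: Conc = 11.8820 / (75.7760 + 11.8820) * 100
Result: 13.5550 %


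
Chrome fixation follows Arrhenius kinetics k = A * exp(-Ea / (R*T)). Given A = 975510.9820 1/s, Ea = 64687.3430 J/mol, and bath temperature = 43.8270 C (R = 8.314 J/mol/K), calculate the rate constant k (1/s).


T_K = T_C + 273.15 = 43.8270 + 273.15 = 316.9770 K
exponent = -Ea / (R * T_K) = -64687.3430 / (8.314 * 316.9770) = -24.5460
k = A * exp(exponent) = 975510.9820 * exp(-24.5460) = 2.1331e-05 1/s


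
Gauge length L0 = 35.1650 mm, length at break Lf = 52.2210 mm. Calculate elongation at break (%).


Formula: Elongation = (Lf - L0) / L0 * 100
Substituting: Elongation = (52.2210 - 35.1650) / 35.1650 * 100
Result: 48.5028 %


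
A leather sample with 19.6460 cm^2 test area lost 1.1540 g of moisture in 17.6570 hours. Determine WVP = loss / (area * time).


Formula: WVP = loss / (area * time)
Substituting: WVP = 1.1540 / (19.6460 * 17.6570)
Result: 0.00332671 g/(cm^2*hr)


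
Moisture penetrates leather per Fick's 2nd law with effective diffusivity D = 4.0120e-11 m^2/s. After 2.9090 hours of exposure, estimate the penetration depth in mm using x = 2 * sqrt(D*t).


t = 2.9090 hr * 3600 = 10472.4000 s
D * t = 4.0120e-11 * 10472.4000 = 4.2015e-07
x = 2 * sqrt(D*t) = 2 * sqrt(4.2015e-07) = 0.00129638 m = 1.2964 mm


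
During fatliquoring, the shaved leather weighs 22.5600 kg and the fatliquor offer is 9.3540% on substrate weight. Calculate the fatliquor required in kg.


Formula: Fat = substrate * pct / 100
Substituting: Fat = 22.5600 * 9.3540 / 100
Result: 2.1103 kg


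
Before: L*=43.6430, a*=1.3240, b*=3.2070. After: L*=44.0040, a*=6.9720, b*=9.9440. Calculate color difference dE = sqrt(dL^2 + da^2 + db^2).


dL = 0.3610, da = 5.6480, db = 6.7370
dE = sqrt(0.3610^2 + 5.6480^2 + 6.7370^2) = 8.7987


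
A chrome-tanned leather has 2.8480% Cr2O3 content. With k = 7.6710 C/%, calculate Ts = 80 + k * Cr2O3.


Formula: Ts = 80 + k * Cr2O3
Substituting: Ts = 80 + 7.6710 * 2.8480
Result: 101.8470 C


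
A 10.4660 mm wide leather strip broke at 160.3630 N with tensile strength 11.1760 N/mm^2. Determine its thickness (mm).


Formula: t = F / (TS * w)
Substituting: t = 160.3630 / (11.1760 * 10.4660)
Result: 1.3710 mm


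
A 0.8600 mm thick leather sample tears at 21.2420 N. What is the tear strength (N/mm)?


Formula: Tear strength = force / thickness
Substituting: Tear strength = 21.2420 / 0.8600
Result: 24.7000 N/mm


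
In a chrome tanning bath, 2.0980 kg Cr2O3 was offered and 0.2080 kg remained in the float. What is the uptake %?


Formula: Uptake = (offered - residual) / offered * 100
Substituting: Uptake = (2.0980 - 0.2080) / 2.0980 * 100
Result: 90.0858 %


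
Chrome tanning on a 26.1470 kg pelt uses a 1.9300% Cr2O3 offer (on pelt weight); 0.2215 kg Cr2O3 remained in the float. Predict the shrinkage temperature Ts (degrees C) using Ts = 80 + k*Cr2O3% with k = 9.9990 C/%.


Offered = pelt * offer_pct / 100 = 26.1470 * 1.9300 / 100 = 0.5046 kg
Uptake = offered - residual = 0.5046 - 0.2215 = 0.2831 kg
Cr2O3% on pelt = uptake / pelt * 100 = 0.2831 / 26.1470 * 100 = 1.0829 %
Ts = 80 + k * Cr2O3% = 80 + 9.9990 * 1.0829 = 90.8276 C


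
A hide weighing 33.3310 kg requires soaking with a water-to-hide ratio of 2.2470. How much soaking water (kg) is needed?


Formula: Water = hide_weight * ratio
Substituting: Water = 33.3310 * 2.2470
Result: 74.8948 kg


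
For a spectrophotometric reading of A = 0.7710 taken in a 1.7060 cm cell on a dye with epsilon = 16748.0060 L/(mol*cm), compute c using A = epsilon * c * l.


Formula: c = A / (epsilon * l)
Substituting: c = 0.7710 / (16748.0060 * 1.7060)
Result: 2.6984e-05 mol/L


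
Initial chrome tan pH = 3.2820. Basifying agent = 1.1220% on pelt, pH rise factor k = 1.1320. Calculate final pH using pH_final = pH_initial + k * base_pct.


Formula: pH_final = pH_initial + k * base_pct
Substituting: pH_final = 3.2820 + 1.1320 * 1.1220
Result: 4.5521


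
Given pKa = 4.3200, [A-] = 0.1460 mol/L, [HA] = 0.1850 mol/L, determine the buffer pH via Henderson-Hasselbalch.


ratio = [A-] / [HA] = 0.1460 / 0.1850 = 0.7892
log10(ratio) = -0.1028
pH = pKa + log10(ratio) = 4.3200 - 0.1028 = 4.2172


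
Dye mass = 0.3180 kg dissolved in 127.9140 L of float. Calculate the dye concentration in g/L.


Formula: Conc = dye_mass(kg) / volume(L) * 1000
Substituting: Conc = 0.3180 / 127.9140 * 1000
Result: 2.4860 g/L


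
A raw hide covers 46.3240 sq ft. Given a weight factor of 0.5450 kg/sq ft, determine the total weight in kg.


Formula: Weight = area * weight_per_sqft
Substituting: Weight = 46.3240 * 0.5450
Result: 25.2466 kg


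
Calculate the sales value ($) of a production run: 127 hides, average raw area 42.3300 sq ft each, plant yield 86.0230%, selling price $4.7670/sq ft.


Raw_total = N * avg_area = 127 * 42.3300 = 5375.9100 sq ft
Finished = Raw_total * yield / 100 = 5375.9100 * 86.0230 / 100 = 4624.5191 sq ft
Value = Finished * price = 4624.5191 * 4.7670 = 22045.0824 $


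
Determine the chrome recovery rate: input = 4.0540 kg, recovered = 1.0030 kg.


Formula: Recovery = recovered / input * 100
Substituting: Recovery = 1.0030 / 4.0540 * 100
Result: 24.7410 %


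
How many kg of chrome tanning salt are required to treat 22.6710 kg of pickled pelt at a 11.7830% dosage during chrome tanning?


Formula: Chrome = substrate * pct / 100
Substituting: Chrome = 22.6710 * 11.7830 / 100
Result: 2.6713 kg


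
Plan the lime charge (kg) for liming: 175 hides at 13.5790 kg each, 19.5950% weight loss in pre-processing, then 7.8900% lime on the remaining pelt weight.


Total_raw = N * avg_wt = 175 * 13.5790 = 2376.3250 kg
Substrate = Total_raw * (1 - loss/100) = 2376.3250 * (1 - 19.5950/100) = 1910.6841 kg
Lime = Substrate * pct / 100 = 1910.6841 * 7.8900 / 100 = 150.7530 kg


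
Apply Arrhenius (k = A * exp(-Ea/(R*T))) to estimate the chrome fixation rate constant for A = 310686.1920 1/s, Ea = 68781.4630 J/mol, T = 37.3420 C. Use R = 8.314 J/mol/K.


T_K = T_C + 273.15 = 37.3420 + 273.15 = 310.4920 K
exponent = -Ea / (R * T_K) = -68781.4630 / (8.314 * 310.4920) = -26.6447
k = A * exp(exponent) = 310686.1920 * exp(-26.6447) = 8.3305e-07 1/s


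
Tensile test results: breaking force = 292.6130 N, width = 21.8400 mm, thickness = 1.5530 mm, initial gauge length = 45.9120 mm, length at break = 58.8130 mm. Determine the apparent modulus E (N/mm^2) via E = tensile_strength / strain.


TS = F / (w * t) = 292.6130 / (21.8400 * 1.5530) = 8.6272 N/mm^2
strain = (Lf - L0) / L0 = (58.8130 - 45.9120) / 45.9120 = 0.2810
E = TS / strain = 8.6272 / 0.2810 = 30.7024 N/mm^2


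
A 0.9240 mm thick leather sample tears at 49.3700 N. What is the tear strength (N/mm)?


Formula: Tear strength = force / thickness
Substituting: Tear strength = 49.3700 / 0.9240
Result: 53.4307 N/mm


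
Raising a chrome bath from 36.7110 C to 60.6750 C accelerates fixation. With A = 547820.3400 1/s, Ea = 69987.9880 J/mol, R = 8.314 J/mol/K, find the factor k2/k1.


T1 = 36.7110 + 273.15 = 309.8610 K; T2 = 60.6750 + 273.15 = 333.8250 K
k1 = A * exp(-Ea/(R*T1)) = 547820.3400 * exp(-69987.9880/(8.314*309.8610)) = 8.7102e-07 1/s
k2 = A * exp(-Ea/(R*T2)) = 547820.3400 * exp(-69987.9880/(8.314*333.8250)) = 6.1236e-06 1/s
k2/k1 = 6.1236e-06 / 8.7102e-07 = 7.0303


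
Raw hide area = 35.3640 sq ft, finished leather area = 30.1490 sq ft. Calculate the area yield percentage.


Formula: Yield = finished / raw * 100
Substituting: Yield = 30.1490 / 35.3640 * 100
Result: 85.2534 %


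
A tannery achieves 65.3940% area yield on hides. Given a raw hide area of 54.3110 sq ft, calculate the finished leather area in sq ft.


Formula: finished = raw * yield / 100
Substituting: finished = 54.3110 * 65.3940 / 100
Result: 35.5161 sq ft


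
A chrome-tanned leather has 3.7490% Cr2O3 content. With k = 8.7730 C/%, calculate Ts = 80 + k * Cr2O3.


Formula: Ts = 80 + k * Cr2O3
Substituting: Ts = 80 + 8.7730 * 3.7490
Result: 112.8900 C


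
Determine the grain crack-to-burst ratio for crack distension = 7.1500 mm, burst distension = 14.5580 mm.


Formula: Ratio = crack / burst
Substituting: Ratio = 7.1500 / 14.5580
Result: 0.4911


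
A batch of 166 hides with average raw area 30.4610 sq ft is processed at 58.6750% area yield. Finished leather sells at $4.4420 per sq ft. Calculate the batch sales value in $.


Raw_total = N * avg_area = 166 * 30.4610 = 5056.5260 sq ft
Finished = Raw_total * yield / 100 = 5056.5260 * 58.6750 / 100 = 2966.9166 sq ft
Value = Finished * price = 2966.9166 * 4.4420 = 13179.0437 $


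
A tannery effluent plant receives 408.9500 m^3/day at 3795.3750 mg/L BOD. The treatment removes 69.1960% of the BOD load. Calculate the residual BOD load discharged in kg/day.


Load_in = volume * conc / 1000 = 408.9500 * 3795.3750 / 1000 = 1552.1186 kg/day
Removed = Load_in * eff / 100 = 1552.1186 * 69.1960 / 100 = 1074.0040 kg/day
Load_out = Load_in - Removed = 1552.1186 - 1074.0040 = 478.1146 kg/day


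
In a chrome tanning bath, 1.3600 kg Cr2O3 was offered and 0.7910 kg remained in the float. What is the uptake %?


Formula: Uptake = (offered - residual) / offered * 100
Substituting: Uptake = (1.3600 - 0.7910) / 1.3600 * 100
Result: 41.8382 %


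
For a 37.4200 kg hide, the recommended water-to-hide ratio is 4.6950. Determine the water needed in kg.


Formula: Water = hide_weight * ratio
Substituting: Water = 37.4200 * 4.6950
Result: 175.6869 kg


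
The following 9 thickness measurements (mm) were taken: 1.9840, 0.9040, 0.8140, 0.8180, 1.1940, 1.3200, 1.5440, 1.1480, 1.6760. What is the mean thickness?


Formula: Average = sum / n
Substituting: Average = 11.4020 / 9
Result: 1.2669 mm


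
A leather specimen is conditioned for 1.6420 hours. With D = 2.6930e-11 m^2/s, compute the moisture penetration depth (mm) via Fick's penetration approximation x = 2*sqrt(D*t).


t = 1.6420 hr * 3600 = 5911.2000 s
D * t = 2.6930e-11 * 5911.2000 = 1.5919e-07
x = 2 * sqrt(D*t) = 2 * sqrt(1.5919e-07) = 7.9797e-04 m = 0.7980 mm


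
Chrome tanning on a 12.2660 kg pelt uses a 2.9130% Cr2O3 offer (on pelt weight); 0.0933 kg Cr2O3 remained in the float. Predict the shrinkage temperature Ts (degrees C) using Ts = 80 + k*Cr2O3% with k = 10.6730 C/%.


Offered = pelt * offer_pct / 100 = 12.2660 * 2.9130 / 100 = 0.3573 kg
Uptake = offered - residual = 0.3573 - 0.0933 = 0.2640 kg
Cr2O3% on pelt = uptake / pelt * 100 = 0.2640 / 12.2660 * 100 = 2.1524 %
Ts = 80 + k * Cr2O3% = 80 + 10.6730 * 2.1524 = 102.9721 C


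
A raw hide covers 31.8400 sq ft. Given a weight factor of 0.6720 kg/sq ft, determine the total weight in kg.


Formula: Weight = area * weight_per_sqft
Substituting: Weight = 31.8400 * 0.6720
Result: 21.3965 kg


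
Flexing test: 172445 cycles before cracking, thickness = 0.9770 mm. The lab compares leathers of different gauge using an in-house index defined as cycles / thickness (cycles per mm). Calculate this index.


Formula: Index = cycles / thickness
Substituting: Index = 172445 / 0.9770
Result: 176504.6059 cycles/mm


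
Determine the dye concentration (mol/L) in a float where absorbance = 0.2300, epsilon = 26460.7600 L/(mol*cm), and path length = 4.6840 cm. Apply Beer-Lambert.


Formula: c = A / (epsilon * l)
Substituting: c = 0.2300 / (26460.7600 * 4.6840)
Result: 1.8557e-06 mol/L


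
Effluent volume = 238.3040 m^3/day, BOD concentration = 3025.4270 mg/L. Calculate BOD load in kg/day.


Formula: BOD_load = volume * conc / 1000
Substituting: BOD_load = 238.3040 * 3025.4270 / 1000
Result: 720.9714 kg/day


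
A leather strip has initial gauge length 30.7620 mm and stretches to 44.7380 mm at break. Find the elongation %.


Formula: Elongation = (Lf - L0) / L0 * 100
Substituting: Elongation = (44.7380 - 30.7620) / 30.7620 * 100
Result: 45.4327 %


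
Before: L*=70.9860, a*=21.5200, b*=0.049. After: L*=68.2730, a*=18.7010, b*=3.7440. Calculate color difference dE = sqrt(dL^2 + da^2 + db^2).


dL = -2.7130, da = -2.8190, db = 3.6950
dE = sqrt((-2.7130)^2 + (-2.8190)^2 + 3.6950^2) = 5.3815


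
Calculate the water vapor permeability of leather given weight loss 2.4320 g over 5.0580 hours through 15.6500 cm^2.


Formula: WVP = loss / (area * time)
Substituting: WVP = 2.4320 / (15.6500 * 5.0580)
Result: 0.0307235 g/(cm^2*hr)


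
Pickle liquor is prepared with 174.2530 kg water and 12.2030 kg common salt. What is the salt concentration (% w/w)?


Formula: Conc = salt / (water + salt) * 100
Substituting: Conc = 12.2030 / (174.2530 + 12.2030) * 100
Result: 6.5447 %


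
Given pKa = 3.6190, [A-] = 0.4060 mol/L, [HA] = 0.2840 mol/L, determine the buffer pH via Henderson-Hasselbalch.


ratio = [A-] / [HA] = 0.4060 / 0.2840 = 1.4296
log10(ratio) = 0.1552
pH = pKa + log10(ratio) = 3.6190 + 0.1552 = 3.7742


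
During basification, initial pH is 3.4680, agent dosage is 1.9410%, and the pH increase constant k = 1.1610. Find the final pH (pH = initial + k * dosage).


Formula: pH_final = pH_initial + k * base_pct
Substituting: pH_final = 3.4680 + 1.1610 * 1.9410
Result: 5.7215


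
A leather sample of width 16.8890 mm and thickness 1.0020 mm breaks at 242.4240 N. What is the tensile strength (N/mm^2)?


Formula: TS = force / (width * thickness)
Substituting: TS = 242.4240 / (16.8890 * 1.0020)
Result: 14.3253 N/mm^2


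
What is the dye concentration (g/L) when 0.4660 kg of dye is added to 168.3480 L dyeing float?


Formula: Conc = dye_mass(kg) / volume(L) * 1000
Substituting: Conc = 0.4660 / 168.3480 * 1000
Result: 2.7681 g/L


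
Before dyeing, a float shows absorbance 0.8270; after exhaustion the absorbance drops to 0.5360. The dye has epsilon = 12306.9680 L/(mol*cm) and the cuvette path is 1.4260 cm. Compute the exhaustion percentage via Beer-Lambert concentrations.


c_initial = A_i / (epsilon * l) = 0.8270 / (12306.9680 * 1.4260) = 4.7123e-05 mol/L
c_final = A_f / (epsilon * l) = 0.5360 / (12306.9680 * 1.4260) = 3.0542e-05 mol/L
Exhaustion = (c_initial - c_final) / c_initial * 100 = (4.7123e-05 - 3.0542e-05) / 4.7123e-05 * 100 = 35.1874 %


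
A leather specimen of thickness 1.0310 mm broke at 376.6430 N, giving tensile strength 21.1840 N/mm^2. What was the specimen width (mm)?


Formula: w = F / (TS * t)
Substituting: w = 376.6430 / (21.1840 * 1.0310)
Result: 17.2450 mm


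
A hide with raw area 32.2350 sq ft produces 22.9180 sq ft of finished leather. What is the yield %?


Formula: Yield = finished / raw * 100
Substituting: Yield = 22.9180 / 32.2350 * 100
Result: 71.0966 %


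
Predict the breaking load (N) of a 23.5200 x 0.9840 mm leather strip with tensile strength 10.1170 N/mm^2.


Formula: F = TS * w * t
Substituting: F = 10.1170 * 23.5200 * 0.9840
Result: 234.1446 N


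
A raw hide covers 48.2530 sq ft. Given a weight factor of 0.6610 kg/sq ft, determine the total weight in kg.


Formula: Weight = area * weight_per_sqft
Substituting: Weight = 48.2530 * 0.6610
Result: 31.8952 kg


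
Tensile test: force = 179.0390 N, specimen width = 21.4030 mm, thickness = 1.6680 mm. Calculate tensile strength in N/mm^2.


Formula: TS = force / (width * thickness)
Substituting: TS = 179.0390 / (21.4030 * 1.6680)
Result: 5.0151 N/mm^2


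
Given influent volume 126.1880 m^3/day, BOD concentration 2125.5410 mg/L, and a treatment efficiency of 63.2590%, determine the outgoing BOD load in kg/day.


Load_in = volume * conc / 1000 = 126.1880 * 2125.5410 / 1000 = 268.2178 kg/day
Removed = Load_in * eff / 100 = 268.2178 * 63.2590 / 100 = 169.6719 kg/day
Load_out = Load_in - Removed = 268.2178 - 169.6719 = 98.5459 kg/day


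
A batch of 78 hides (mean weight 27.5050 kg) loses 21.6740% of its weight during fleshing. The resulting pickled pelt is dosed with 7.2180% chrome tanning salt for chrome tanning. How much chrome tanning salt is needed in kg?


Total_raw = N * avg_wt = 78 * 27.5050 = 2145.3900 kg
Substrate = Total_raw * (1 - loss/100) = 2145.3900 * (1 - 21.6740/100) = 1680.3982 kg
Chrome = Substrate * pct / 100 = 1680.3982 * 7.2180 / 100 = 121.2911 kg


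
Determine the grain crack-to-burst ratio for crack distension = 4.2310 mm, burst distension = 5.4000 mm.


Formula: Ratio = crack / burst
Substituting: Ratio = 4.2310 / 5.4000
Result: 0.7835


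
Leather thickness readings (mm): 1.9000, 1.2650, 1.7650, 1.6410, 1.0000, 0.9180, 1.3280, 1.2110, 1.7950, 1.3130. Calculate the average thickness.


Formula: Average = sum / n
Substituting: Average = 14.1360 / 10
Result: 1.4136 mm


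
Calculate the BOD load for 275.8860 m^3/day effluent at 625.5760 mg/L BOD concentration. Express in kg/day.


Formula: BOD_load = volume * conc / 1000
Substituting: BOD_load = 275.8860 * 625.5760 / 1000
Result: 172.5877 kg/day


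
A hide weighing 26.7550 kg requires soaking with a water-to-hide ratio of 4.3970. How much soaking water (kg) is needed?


Formula: Water = hide_weight * ratio
Substituting: Water = 26.7550 * 4.3970
Result: 117.6417 kg


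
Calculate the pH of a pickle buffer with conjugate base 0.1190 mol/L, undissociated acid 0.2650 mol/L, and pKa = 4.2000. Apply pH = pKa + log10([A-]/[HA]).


ratio = [A-] / [HA] = 0.1190 / 0.2650 = 0.4491
log10(ratio) = -0.3477
pH = pKa + log10(ratio) = 4.2000 - 0.3477 = 3.8523


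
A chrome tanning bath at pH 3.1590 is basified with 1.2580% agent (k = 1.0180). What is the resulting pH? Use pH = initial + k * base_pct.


Formula: pH_final = pH_initial + k * base_pct
Substituting: pH_final = 3.1590 + 1.0180 * 1.2580
Result: 4.4396


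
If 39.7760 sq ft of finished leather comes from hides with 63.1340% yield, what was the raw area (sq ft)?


Formula: raw = finished * 100 / yield
Substituting: raw = 39.7760 * 100 / 63.1340
Result: 63.0025 sq ft


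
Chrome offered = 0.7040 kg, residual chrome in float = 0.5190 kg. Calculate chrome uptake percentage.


Formula: Uptake = (offered - residual) / offered * 100
Substituting: Uptake = (0.7040 - 0.5190) / 0.7040 * 100
Result: 26.2784 %


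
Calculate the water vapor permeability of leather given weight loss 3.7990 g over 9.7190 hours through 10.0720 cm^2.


Formula: WVP = loss / (area * time)
Substituting: WVP = 3.7990 / (10.0720 * 9.7190)
Result: 0.038809 g/(cm^2*hr)


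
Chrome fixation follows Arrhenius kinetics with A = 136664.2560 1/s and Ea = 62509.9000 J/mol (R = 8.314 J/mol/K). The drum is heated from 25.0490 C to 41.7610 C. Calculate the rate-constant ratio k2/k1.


T1 = 25.0490 + 273.15 = 298.1990 K; T2 = 41.7610 + 273.15 = 314.9110 K
k1 = A * exp(-Ea/(R*T1)) = 136664.2560 * exp(-62509.9000/(8.314*298.1990)) = 1.5331e-06 1/s
k2 = A * exp(-Ea/(R*T2)) = 136664.2560 * exp(-62509.9000/(8.314*314.9110)) = 5.8438e-06 1/s
k2/k1 = 5.8438e-06 / 1.5331e-06 = 3.8116


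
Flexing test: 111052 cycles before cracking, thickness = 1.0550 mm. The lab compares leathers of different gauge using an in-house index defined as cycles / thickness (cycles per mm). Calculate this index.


Formula: Index = cycles / thickness
Substituting: Index = 111052 / 1.0550
Result: 105262.5592 cycles/mm


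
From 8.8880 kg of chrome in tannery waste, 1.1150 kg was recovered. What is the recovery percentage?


Formula: Recovery = recovered / input * 100
Substituting: Recovery = 1.1150 / 8.8880 * 100
Result: 12.5450 %


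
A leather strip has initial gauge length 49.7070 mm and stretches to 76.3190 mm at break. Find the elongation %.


Formula: Elongation = (Lf - L0) / L0 * 100
Substituting: Elongation = (76.3190 - 49.7070) / 49.7070 * 100
Result: 53.5377 %


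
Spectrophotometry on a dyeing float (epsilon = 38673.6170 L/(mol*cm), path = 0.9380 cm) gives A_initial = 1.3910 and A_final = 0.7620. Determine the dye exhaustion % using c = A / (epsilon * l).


c_initial = A_i / (epsilon * l) = 1.3910 / (38673.6170 * 0.9380) = 3.8345e-05 mol/L
c_final = A_f / (epsilon * l) = 0.7620 / (38673.6170 * 0.9380) = 2.1006e-05 mol/L
Exhaustion = (c_initial - c_final) / c_initial * 100 = (3.8345e-05 - 2.1006e-05) / 3.8345e-05 * 100 = 45.2193 %


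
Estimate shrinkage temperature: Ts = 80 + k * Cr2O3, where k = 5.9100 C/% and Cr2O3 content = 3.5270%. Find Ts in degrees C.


Formula: Ts = 80 + k * Cr2O3
Substituting: Ts = 80 + 5.9100 * 3.5270
Result: 100.8446 C


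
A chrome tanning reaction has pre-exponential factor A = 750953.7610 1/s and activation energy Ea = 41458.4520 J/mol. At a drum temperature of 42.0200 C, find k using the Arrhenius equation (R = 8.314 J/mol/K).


T_K = T_C + 273.15 = 42.0200 + 273.15 = 315.1700 K
exponent = -Ea / (R * T_K) = -41458.4520 / (8.314 * 315.1700) = -15.8219
k = A * exp(exponent) = 750953.7610 * exp(-15.8219) = 0.1010 1/s


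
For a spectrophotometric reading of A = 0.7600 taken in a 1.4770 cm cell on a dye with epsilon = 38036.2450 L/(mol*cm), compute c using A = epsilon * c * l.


Formula: c = A / (epsilon * l)
Substituting: c = 0.7600 / (38036.2450 * 1.4770)
Result: 1.3528e-05 mol/L


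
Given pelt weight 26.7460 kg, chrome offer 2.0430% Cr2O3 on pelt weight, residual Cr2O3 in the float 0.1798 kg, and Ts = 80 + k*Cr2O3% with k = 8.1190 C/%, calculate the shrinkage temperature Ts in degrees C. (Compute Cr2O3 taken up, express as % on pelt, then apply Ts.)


Offered = pelt * offer_pct / 100 = 26.7460 * 2.0430 / 100 = 0.5464 kg
Uptake = offered - residual = 0.5464 - 0.1798 = 0.3666 kg
Cr2O3% on pelt = uptake / pelt * 100 = 0.3666 / 26.7460 * 100 = 1.3707 %
Ts = 80 + k * Cr2O3% = 80 + 8.1190 * 1.3707 = 91.1291 C


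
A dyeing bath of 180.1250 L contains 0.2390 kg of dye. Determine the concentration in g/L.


Formula: Conc = dye_mass(kg) / volume(L) * 1000
Substituting: Conc = 0.2390 / 180.1250 * 1000
Result: 1.3269 g/L


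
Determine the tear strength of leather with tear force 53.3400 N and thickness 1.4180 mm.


Formula: Tear strength = force / thickness
Substituting: Tear strength = 53.3400 / 1.4180
Result: 37.6164 N/mm


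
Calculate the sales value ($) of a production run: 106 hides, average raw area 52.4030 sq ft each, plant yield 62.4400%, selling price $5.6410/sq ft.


Raw_total = N * avg_area = 106 * 52.4030 = 5554.7180 sq ft
Finished = Raw_total * yield / 100 = 5554.7180 * 62.4400 / 100 = 3468.3659 sq ft
Value = Finished * price = 3468.3659 * 5.6410 = 19565.0522 $


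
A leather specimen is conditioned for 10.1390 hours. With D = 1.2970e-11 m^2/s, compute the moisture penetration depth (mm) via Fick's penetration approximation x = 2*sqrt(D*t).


t = 10.1390 hr * 3600 = 36500.4000 s
D * t = 1.2970e-11 * 36500.4000 = 4.7341e-07
x = 2 * sqrt(D*t) = 2 * sqrt(4.7341e-07) = 0.0013761 m = 1.3761 mm


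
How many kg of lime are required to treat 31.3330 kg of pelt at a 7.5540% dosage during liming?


Formula: Lime = substrate * pct / 100
Substituting: Lime = 31.3330 * 7.5540 / 100
Result: 2.3669 kg


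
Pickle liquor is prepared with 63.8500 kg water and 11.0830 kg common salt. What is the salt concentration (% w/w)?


Formula: Conc = salt / (water + salt) * 100
Substituting: Conc = 11.0830 / (63.8500 + 11.0830) * 100
Result: 14.7905 %


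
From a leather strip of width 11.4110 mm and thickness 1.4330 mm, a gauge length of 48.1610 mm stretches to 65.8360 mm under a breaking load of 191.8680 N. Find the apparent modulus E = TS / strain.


TS = F / (w * t) = 191.8680 / (11.4110 * 1.4330) = 11.7336 N/mm^2
strain = (Lf - L0) / L0 = (65.8360 - 48.1610) / 48.1610 = 0.3670
E = TS / strain = 11.7336 / 0.3670 = 31.9719 N/mm^2


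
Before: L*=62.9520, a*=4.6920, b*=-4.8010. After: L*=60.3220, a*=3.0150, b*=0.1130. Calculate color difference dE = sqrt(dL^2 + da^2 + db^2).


dL = -2.6300, da = -1.6770, db = 4.9140
dE = sqrt((-2.6300)^2 + (-1.6770)^2 + 4.9140^2) = 5.8204


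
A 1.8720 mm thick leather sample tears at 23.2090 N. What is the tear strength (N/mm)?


Formula: Tear strength = force / thickness
Substituting: Tear strength = 23.2090 / 1.8720
Result: 12.3980 N/mm


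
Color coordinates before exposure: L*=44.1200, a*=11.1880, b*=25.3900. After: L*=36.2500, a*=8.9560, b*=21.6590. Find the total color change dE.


dL = -7.8700, da = -2.2320, db = -3.7310
dE = sqrt((-7.8700)^2 + (-2.2320)^2 + (-3.7310)^2) = 8.9911


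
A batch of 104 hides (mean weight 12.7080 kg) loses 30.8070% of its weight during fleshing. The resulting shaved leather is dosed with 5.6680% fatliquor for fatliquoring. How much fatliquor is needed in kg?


Total_raw = N * avg_wt = 104 * 12.7080 = 1321.6320 kg
Substrate = Total_raw * (1 - loss/100) = 1321.6320 * (1 - 30.8070/100) = 914.4768 kg
Fat = Substrate * pct / 100 = 914.4768 * 5.6680 / 100 = 51.8325 kg


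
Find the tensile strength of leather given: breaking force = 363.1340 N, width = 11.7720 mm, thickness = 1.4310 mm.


Formula: TS = force / (width * thickness)
Substituting: TS = 363.1340 / (11.7720 * 1.4310)
Result: 21.5564 N/mm^2


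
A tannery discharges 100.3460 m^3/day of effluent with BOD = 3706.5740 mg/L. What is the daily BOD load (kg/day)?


Formula: BOD_load = volume * conc / 1000
Substituting: BOD_load = 100.3460 * 3706.5740 / 1000
Result: 371.9399 kg/day


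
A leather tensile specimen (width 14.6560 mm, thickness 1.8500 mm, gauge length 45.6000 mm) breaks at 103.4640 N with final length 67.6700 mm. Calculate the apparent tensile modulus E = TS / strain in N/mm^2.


TS = F / (w * t) = 103.4640 / (14.6560 * 1.8500) = 3.8159 N/mm^2
strain = (Lf - L0) / L0 = (67.6700 - 45.6000) / 45.6000 = 0.4840
E = TS / strain = 3.8159 / 0.4840 = 7.8843 N/mm^2


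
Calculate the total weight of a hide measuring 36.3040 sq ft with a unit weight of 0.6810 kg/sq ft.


Formula: Weight = area * weight_per_sqft
Substituting: Weight = 36.3040 * 0.6810
Result: 24.7230 kg


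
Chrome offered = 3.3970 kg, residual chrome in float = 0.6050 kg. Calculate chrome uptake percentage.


Formula: Uptake = (offered - residual) / offered * 100
Substituting: Uptake = (3.3970 - 0.6050) / 3.3970 * 100
Result: 82.1902 %


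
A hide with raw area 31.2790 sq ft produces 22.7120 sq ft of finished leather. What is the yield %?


Formula: Yield = finished / raw * 100
Substituting: Yield = 22.7120 / 31.2790 * 100
Result: 72.6110 %


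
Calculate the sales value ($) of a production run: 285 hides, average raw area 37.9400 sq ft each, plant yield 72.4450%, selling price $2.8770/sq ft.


Raw_total = N * avg_area = 285 * 37.9400 = 10812.9000 sq ft
Finished = Raw_total * yield / 100 = 10812.9000 * 72.4450 / 100 = 7833.4054 sq ft
Value = Finished * price = 7833.4054 * 2.8770 = 22536.7074 $


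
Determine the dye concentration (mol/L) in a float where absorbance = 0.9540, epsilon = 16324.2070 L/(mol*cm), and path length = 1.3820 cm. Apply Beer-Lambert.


Formula: c = A / (epsilon * l)
Substituting: c = 0.9540 / (16324.2070 * 1.3820)
Result: 4.2287e-05 mol/L


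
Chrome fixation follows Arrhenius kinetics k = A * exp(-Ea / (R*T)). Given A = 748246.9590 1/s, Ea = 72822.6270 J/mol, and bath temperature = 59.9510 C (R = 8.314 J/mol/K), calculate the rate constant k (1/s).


T_K = T_C + 273.15 = 59.9510 + 273.15 = 333.1010 K
exponent = -Ea / (R * T_K) = -72822.6270 / (8.314 * 333.1010) = -26.2954
k = A * exp(exponent) = 748246.9590 * exp(-26.2954) = 2.8450e-06 1/s


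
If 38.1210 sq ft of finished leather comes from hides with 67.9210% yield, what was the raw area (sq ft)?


Formula: raw = finished * 100 / yield
Substituting: raw = 38.1210 * 100 / 67.9210
Result: 56.1255 sq ft


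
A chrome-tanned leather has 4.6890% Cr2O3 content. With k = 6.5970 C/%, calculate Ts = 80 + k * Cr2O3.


Formula: Ts = 80 + k * Cr2O3
Substituting: Ts = 80 + 6.5970 * 4.6890
Result: 110.9333 C


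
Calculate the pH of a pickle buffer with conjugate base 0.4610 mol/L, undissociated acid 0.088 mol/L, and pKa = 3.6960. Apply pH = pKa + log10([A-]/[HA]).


ratio = [A-] / [HA] = 0.4610 / 0.088 = 5.2386
log10(ratio) = 0.7192
pH = pKa + log10(ratio) = 3.6960 + 0.7192 = 4.4152


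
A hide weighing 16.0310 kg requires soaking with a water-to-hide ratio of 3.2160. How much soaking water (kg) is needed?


Formula: Water = hide_weight * ratio
Substituting: Water = 16.0310 * 3.2160
Result: 51.5557 kg


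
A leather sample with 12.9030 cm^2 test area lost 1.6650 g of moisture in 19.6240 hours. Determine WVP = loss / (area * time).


Formula: WVP = loss / (area * time)
Substituting: WVP = 1.6650 / (12.9030 * 19.6240)
Result: 0.00657561 g/(cm^2*hr)


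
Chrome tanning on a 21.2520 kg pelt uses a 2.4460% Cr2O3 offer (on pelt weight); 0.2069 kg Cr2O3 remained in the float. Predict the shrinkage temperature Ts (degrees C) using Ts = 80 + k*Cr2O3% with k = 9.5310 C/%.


Offered = pelt * offer_pct / 100 = 21.2520 * 2.4460 / 100 = 0.5198 kg
Uptake = offered - residual = 0.5198 - 0.2069 = 0.3129 kg
Cr2O3% on pelt = uptake / pelt * 100 = 0.3129 / 21.2520 * 100 = 1.4724 %
Ts = 80 + k * Cr2O3% = 80 + 9.5310 * 1.4724 = 94.0339 C


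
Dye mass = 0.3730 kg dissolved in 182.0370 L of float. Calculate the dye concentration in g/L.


Formula: Conc = dye_mass(kg) / volume(L) * 1000
Substituting: Conc = 0.3730 / 182.0370 * 1000
Result: 2.0490 g/L
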